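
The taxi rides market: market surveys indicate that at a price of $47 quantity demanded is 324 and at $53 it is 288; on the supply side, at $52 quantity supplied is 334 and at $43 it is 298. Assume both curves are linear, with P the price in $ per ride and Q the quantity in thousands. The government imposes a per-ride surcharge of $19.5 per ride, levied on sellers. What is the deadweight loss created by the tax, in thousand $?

Deadweight loss = $456.3 thousand.

Demand slope: (288 − 324)/(53 − 47) = -6, so Qd = 606 − 6P.
Supply slope: (298 − 334)/(43 − 52) = 4, so Qs = 4P + 126.
Without the tax, 606 − 6P = 4P + 126 gives 10P = 480, so P* = $48 and Q* = 318.
With the tax collected from sellers, supply shifts: Qs = 4(P − 19.5) + 126.
New equilibrium: consumers pay $55.8, sellers receive $36.3, Q = 271.2. (Wedge: Pb − Ps = 19.5.)
Quantity falls by |ΔQ| = |318 − 271.2| = 46.8.
DWL = ½ · t · |ΔQ| = ½ · 19.5 · 46.8 = $456.3.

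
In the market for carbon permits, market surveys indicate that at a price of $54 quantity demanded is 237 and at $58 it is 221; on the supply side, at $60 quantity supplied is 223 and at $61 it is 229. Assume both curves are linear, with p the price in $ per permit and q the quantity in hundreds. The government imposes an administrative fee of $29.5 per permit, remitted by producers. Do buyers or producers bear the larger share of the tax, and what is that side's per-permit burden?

Demand slope: (221 − 237)/(58 − 54) = -4, so qd = 453 − 4p.
Supply slope: (229 − 223)/(61 − 60) = 6, so qs = 6p − 137.
Without the tax, 453 − 4p = 6p − 137 gives 10p = 590, so p* = $59 and q* = 217.
With the tax collected from producers, supply shifts: qs = 6(p − 29.5) − 137.
Solving gives q = 146.2 with buyers paying $76.7 and producers receiving $47.2 (the $29.5 wedge).
Per-permit burden: buyers $17.7, producers $11.8.
Buyers take the larger share because demand is less price-elastic here (demand slope 4 vs supply slope 6).
The less price-elastic side of the market bears the larger share of a per-unit tax.

Buyers bear the larger share: $17.7 per permit.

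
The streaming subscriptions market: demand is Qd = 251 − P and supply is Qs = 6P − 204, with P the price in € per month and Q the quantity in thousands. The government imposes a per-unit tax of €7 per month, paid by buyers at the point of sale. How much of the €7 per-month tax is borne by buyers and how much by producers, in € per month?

Before the tax: set 251 − P = 6P − 204 → P* = €65, Q* = 186.
With the tax collected from buyers, demand (in seller-price terms) shifts: Qd = 251 − (P + 7).
Solving gives Q = 180 with buyers paying €71 and producers receiving €64 (the €7 wedge).
Burden on buyers: €6; on producers: €1. (They sum to €7.)

Buyers bear €6 per month; producers bear €1 per month.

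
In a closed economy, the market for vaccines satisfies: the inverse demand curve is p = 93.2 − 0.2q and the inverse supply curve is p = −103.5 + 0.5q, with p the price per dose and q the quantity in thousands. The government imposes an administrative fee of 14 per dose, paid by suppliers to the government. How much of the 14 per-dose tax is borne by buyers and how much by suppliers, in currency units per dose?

Buyers bear 4 per dose; suppliers bear 10 per dose.

Rewrite in direct form: qd = 466 − 5p and qs = 2p + 207.
Before the tax: set 466 − 5p = 2p + 207 → p* = 37, q* = 281.
With the tax collected from suppliers, supply shifts: qs = 2(p − 14) + 207.
New equilibrium: buyers pay 41, suppliers receive 27, q = 261. (Wedge: pb − ps = 14.)
Burden on buyers: 4; on suppliers: 10. (They sum to 14.)
The less price-elastic side of the market bears the larger share of a per-unit tax.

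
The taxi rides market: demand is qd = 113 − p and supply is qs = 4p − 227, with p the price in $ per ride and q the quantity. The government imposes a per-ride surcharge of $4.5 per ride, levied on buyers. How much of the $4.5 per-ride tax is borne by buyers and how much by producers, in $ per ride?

Before the tax: set 113 − p = 4p − 227 → p* = $68, q* = 45.
With the tax collected from buyers, demand (in seller-price terms) shifts: qd = 113 − (p + 4.5).
Solving gives q = 41.4 with buyers paying $71.6 and producers receiving $67.1 (the $4.5 wedge).
Burden on buyers: $3.6; on producers: $0.9. (They sum to $4.5.)

Buyers bear $3.6 per ride; producers bear $0.9 per ride.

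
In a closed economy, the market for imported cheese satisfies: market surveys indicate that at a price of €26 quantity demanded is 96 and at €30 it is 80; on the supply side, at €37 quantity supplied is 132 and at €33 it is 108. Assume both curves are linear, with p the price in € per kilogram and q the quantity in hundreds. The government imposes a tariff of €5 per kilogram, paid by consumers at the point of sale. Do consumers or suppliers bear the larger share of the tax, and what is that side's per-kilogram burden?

Consumers bear the larger share: €3 per kilogram.

Demand slope: (80 − 96)/(30 − 26) = -4, so qd = 200 − 4p.
Supply slope: (108 − 132)/(33 − 37) = 6, so qs = 6p − 90.
Before the tax: set 200 − 4p = 6p − 90 → p* = €29, q* = 84.
With the tax collected from consumers, demand (in seller-price terms) shifts: qd = 200 − 4(p + 5).
Solving gives q = 72 with consumers paying €32 and suppliers receiving €27 (the €5 wedge).
Per-kilogram burden: consumers €3, suppliers €2.
Consumers take the larger share because demand is less price-elastic here (demand slope 4 vs supply slope 6).
The less price-elastic side of the market bears the larger share of a per-unit tax.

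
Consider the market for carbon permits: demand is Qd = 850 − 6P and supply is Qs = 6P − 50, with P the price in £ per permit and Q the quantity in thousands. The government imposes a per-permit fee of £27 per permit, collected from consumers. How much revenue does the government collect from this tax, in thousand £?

Before the tax: set 850 − 6P = 6P − 50 → P* = £75, Q* = 400.
With the tax collected from consumers, demand (in seller-price terms) shifts: Qd = 850 − 6(P + 27).
Solving gives Q = 319 with consumers paying £88.5 and suppliers receiving £61.5 (the £27 wedge).
Revenue = t · Q = 27 · 319 = £8613.

Tax revenue = £8613 thousand.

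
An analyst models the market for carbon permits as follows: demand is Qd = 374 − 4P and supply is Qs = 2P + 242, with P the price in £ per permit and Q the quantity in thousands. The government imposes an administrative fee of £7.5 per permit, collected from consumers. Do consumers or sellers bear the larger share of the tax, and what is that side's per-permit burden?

Without the tax, 374 − 4P = 2P + 242 gives 6P = 132, so P* = £22 and Q* = 286.
With the tax collected from consumers, demand (in seller-price terms) shifts: Qd = 374 − 4(P + 7.5).
Solving gives Q = 276 with consumers paying £24.5 and sellers receiving £17 (the £7.5 wedge).
Per-permit burden: consumers £2.5, sellers £5.
Sellers take the larger share because supply is less price-elastic here (demand slope 4 vs supply slope 2).
The less price-elastic side of the market bears the larger share of a per-unit tax.

Sellers bear the larger share: £5 per permit.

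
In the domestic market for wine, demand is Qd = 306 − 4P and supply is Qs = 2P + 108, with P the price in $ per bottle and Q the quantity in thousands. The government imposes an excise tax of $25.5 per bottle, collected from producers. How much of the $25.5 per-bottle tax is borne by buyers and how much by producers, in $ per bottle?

Buyers bear $8.5 per bottle; producers bear $17 per bottle.

Before the tax: set 306 − 4P = 2P + 108 → P* = $33, Q* = 174.
With the tax collected from producers, supply shifts: Qs = 2(P − 25.5) + 108.
Solving gives Q = 140 with buyers paying $41.5 and producers receiving $16 (the $25.5 wedge).
Burden on buyers: $8.5; on producers: $17. (They sum to $25.5.)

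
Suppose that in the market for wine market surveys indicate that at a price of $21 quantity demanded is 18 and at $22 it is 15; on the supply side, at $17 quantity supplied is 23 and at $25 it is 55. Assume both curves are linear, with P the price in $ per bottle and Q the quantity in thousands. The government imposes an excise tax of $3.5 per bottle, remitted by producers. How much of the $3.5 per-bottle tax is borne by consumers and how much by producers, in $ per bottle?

Consumers bear $2 per bottle; producers bear $1.5 per bottle.

Demand slope: (15 − 18)/(22 − 21) = -3, so Qd = 81 − 3P.
Supply slope: (55 − 23)/(25 − 17) = 4, so Qs = 4P − 45.
Before the tax: set 81 − 3P = 4P − 45 → P* = $18, Q* = 27.
With the tax collected from producers, supply shifts: Qs = 4(P − 3.5) − 45.
Solving gives Q = 21 with consumers paying $20 and producers receiving $16.5 (the $3.5 wedge).
Burden on consumers: $2; on producers: $1.5. (They sum to $3.5.)
The less price-elastic side of the market bears the larger share of a per-unit tax.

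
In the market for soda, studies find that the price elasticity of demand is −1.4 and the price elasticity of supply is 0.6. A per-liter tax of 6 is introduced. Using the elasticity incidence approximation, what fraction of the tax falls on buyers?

Incidence ratio: buyers' share ≈ εs / (εs + |εd|) = 0.6 / (0.6 + 1.4) = 0.3.
Supply is the less elastic side, so buyers bear the smaller share.

Buyers' share ≈ 0.3.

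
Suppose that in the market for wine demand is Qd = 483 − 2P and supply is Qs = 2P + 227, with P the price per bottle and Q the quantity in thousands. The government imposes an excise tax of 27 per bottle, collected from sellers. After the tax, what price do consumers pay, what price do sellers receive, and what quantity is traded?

Before the tax: set 483 − 2P = 2P + 227 → P* = 64, Q* = 355.
With the tax collected from sellers, supply shifts: Qs = 2(P − 27) + 227.
New equilibrium: consumers pay 77.5, sellers receive 50.5, Q = 328. (Wedge: Pb − Ps = 27.)
The less price-elastic side of the market bears the larger share of a per-unit tax.

Consumers pay 77.5; sellers receive 50.5; quantity = 328.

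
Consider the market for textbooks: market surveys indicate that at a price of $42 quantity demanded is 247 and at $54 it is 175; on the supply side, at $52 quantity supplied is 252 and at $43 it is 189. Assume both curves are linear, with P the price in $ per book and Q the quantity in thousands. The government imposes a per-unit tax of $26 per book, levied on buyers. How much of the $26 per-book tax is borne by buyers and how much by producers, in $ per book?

Demand slope: (175 − 247)/(54 − 42) = -6, so Qd = 499 − 6P.
Supply slope: (189 − 252)/(43 − 52) = 7, so Qs = 7P − 112.
Without the tax, 499 − 6P = 7P − 112 gives 13P = 611, so P* = $47 and Q* = 217.
With the tax collected from buyers, demand (in seller-price terms) shifts: Qd = 499 − 6(P + 26).
New equilibrium: buyers pay $61, producers receive $35, Q = 133. (Wedge: Pb − Ps = 26.)
Burden on buyers: $14; on producers: $12. (They sum to $26.)

Buyers bear $14 per book; producers bear $12 per book.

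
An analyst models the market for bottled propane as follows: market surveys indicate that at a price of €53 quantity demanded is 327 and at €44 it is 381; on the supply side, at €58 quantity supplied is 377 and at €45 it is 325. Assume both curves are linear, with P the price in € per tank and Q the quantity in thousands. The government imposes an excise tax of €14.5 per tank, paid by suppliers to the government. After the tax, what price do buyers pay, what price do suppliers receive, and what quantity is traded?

Demand slope: (381 − 327)/(44 − 53) = -6, so Qd = 645 − 6P.
Supply slope: (325 − 377)/(45 − 58) = 4, so Qs = 4P + 145.
Without the tax, 645 − 6P = 4P + 145 gives 10P = 500, so P* = €50 and Q* = 345.
With the tax collected from suppliers, supply shifts: Qs = 4(P − 14.5) + 145.
Solving gives Q = 310.2 with buyers paying €55.8 and suppliers receiving €41.3 (the €14.5 wedge).
The less price-elastic side of the market bears the larger share of a per-unit tax.

Buyers pay €55.8; suppliers receive €41.3; quantity = 310.2.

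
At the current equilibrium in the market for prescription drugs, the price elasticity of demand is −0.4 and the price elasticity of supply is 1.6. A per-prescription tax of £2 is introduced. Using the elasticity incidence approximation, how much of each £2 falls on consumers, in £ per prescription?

Consumers bear ≈ £1.6 per prescription.

Incidence ratio: consumers' share ≈ εs / (εs + |εd|) = 1.6 / (1.6 + 0.4) = 0.8.
So consumers bear ≈ 0.8 × £2 = £1.6; producers bear £0.4.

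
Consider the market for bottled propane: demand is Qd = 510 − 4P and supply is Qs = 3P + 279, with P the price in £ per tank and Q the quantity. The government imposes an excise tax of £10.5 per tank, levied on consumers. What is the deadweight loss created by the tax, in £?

Deadweight loss = £94.5.

Without the tax, 510 − 4P = 3P + 279 gives 7P = 231, so P* = £33 and Q* = 378.
With the tax collected from consumers, demand (in seller-price terms) shifts: Qd = 510 − 4(P + 10.5).
New equilibrium: consumers pay £37.5, sellers receive £27, Q = 360. (Wedge: Pb − Ps = 10.5.)
Quantity falls by |ΔQ| = |378 − 360| = 18.
DWL = ½ · t · |ΔQ| = ½ · 10.5 · 18 = £94.5.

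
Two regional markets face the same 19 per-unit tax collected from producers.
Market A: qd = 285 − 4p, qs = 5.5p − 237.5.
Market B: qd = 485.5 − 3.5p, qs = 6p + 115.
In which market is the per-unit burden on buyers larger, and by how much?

Market A: pre-tax p* = 55, q* = 65; post-tax q = 21; per-unit burden on buyers = 11.
Market B: pre-tax p* = 39, q* = 349; post-tax q = 307; per-unit burden on buyers = 12.
Difference: 11 vs 12 → market B is larger by 1.

Market B, by 1.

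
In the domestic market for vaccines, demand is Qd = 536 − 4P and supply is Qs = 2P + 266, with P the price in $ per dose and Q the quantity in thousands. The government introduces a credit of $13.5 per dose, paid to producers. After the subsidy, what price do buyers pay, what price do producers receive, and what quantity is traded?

Before the subsidy: set 536 − 4P = 2P + 266 → P* = $45, Q* = 356.
With a per-unit subsidy paid to producers, each receives P + 13.5 per unit sold, so supply becomes Qs = 2(P + 13.5) + 266.
Solving gives Q = 374 with buyers paying $40.5 and producers receiving $54 (the $13.5 wedge).

Buyers pay $40.5; producers receive $54; quantity = 374.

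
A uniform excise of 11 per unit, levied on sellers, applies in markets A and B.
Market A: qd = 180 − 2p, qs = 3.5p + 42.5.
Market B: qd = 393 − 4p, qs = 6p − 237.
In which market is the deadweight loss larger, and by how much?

Market B, by 68.2.

Market A: pre-tax p* = 25, q* = 130; post-tax q = 116; deadweight loss = 77.
Market B: pre-tax p* = 63, q* = 141; post-tax q = 114.6; deadweight loss = 145.2.
Difference: 77 vs 145.2 → market B is larger by 68.2.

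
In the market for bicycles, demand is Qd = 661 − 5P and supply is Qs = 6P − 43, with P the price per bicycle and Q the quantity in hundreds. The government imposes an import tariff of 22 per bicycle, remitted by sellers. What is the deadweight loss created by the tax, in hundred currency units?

Deadweight loss = 660 hundred.

Without the tax, 661 − 5P = 6P − 43 gives 11P = 704, so P* = 64 and Q* = 341.
With the tax collected from sellers, supply shifts: Qs = 6(P − 22) − 43.
New equilibrium: consumers pay 76, sellers receive 54, Q = 281. (Wedge: Pb − Ps = 22.)
Quantity falls by |ΔQ| = |341 − 281| = 60.
DWL = ½ · t · |ΔQ| = ½ · 22 · 60 = 660.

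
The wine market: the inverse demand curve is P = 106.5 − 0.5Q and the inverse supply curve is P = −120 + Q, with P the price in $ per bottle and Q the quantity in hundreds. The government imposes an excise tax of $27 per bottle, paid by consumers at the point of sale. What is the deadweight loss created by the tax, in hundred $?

Deadweight loss = $243 hundred.

Inverting to Q(P) form: Qd = 213 − 2P; Qs = P + 120.
Before the tax: set 213 − 2P = P + 120 → P* = $31, Q* = 151.
With the tax collected from consumers, demand (in seller-price terms) shifts: Qd = 213 − 2(P + 27).
New equilibrium: consumers pay $40, producers receive $13, Q = 133. (Wedge: Pb − Ps = 27.)
Quantity falls by |ΔQ| = |151 − 133| = 18.
DWL = ½ · t · |ΔQ| = ½ · 27 · 18 = $243.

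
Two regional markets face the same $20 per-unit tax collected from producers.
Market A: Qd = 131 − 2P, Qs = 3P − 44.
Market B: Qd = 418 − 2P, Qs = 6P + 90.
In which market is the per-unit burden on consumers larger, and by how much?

Market A: pre-tax P* = $35, Q* = 61; post-tax Q = 37; per-unit burden on consumers = $12.
Market B: pre-tax P* = $41, Q* = 336; post-tax Q = 306; per-unit burden on consumers = $15.
Difference: $12 vs $15 → market B is larger by $3.

Market B, by $3.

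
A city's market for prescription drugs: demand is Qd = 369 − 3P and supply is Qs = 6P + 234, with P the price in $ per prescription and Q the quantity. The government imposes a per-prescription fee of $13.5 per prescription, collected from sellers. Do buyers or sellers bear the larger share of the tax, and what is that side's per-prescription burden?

Before the tax: set 369 − 3P = 6P + 234 → P* = $15, Q* = 324.
With the tax collected from sellers, supply shifts: Qs = 6(P − 13.5) + 234.
Solving gives Q = 297 with buyers paying $24 and sellers receiving $10.5 (the $13.5 wedge).
Per-prescription burden: buyers $9, sellers $4.5.
Buyers take the larger share because demand is less price-elastic here (demand slope 3 vs supply slope 6).

Buyers bear the larger share: $9 per prescription.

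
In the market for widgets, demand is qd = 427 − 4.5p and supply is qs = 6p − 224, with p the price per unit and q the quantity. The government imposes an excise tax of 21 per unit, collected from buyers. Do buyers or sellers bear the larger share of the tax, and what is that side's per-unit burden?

Buyers bear the larger share: 12 per unit.

Before the tax: set 427 − 4.5p = 6p − 224 → p* = 62, q* = 148.
With the tax collected from buyers, demand (in seller-price terms) shifts: qd = 427 − 4.5(p + 21).
New equilibrium: buyers pay 74, sellers receive 53, q = 94. (Wedge: pb − ps = 21.)
Per-unit burden: buyers 12, sellers 9.
Buyers take the larger share because demand is less price-elastic here (demand slope 4.5 vs supply slope 6).
The less price-elastic side of the market bears the larger share of a per-unit tax.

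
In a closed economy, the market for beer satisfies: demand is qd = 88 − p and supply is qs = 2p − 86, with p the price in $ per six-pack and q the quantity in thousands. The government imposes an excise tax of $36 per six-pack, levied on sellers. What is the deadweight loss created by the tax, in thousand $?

Without the tax, 88 − p = 2p − 86 gives 3p = 174, so p* = $58 and q* = 30.
With the tax collected from sellers, supply shifts: qs = 2(p − 36) − 86.
Solving gives q = 6 with buyers paying $82 and sellers receiving $46 (the $36 wedge).
Quantity falls by |ΔQ| = |30 − 6| = 24.
DWL = ½ · t · |ΔQ| = ½ · 36 · 24 = $432.

Deadweight loss = $432 thousand.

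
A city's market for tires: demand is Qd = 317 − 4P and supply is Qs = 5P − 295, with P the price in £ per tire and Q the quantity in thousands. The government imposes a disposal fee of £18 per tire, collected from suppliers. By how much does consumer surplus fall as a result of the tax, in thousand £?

Before the tax: set 317 − 4P = 5P − 295 → P* = £68, Q* = 45.
With the tax collected from suppliers, supply shifts: Qs = 5(P − 18) − 295.
New equilibrium: buyers pay £78, suppliers receive £60, Q = 5. (Wedge: Pb − Ps = 18.)
ΔCS is the trapezoid between Q = 5 and Q = 45 of height £10: ½ · (45 + 5) · 10 = £250.

Consumer surplus falls by £250 thousand.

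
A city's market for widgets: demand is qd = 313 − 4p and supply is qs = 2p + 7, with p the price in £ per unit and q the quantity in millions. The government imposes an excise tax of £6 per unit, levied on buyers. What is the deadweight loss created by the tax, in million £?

Deadweight loss = £24 million.

Without the tax, 313 − 4p = 2p + 7 gives 6p = 306, so p* = £51 and q* = 109.
With the tax collected from buyers, demand (in seller-price terms) shifts: qd = 313 − 4(p + 6).
New equilibrium: buyers pay £53, sellers receive £47, q = 101. (Wedge: pb − ps = 6.)
Quantity falls by |ΔQ| = |109 − 101| = 8.
DWL = ½ · t · |ΔQ| = ½ · 6 · 8 = £24.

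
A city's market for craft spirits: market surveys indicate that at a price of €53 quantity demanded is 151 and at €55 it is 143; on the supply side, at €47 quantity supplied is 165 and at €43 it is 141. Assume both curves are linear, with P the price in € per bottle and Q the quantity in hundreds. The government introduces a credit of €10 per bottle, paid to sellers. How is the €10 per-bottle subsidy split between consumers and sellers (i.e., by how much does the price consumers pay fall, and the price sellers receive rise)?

Consumers gain €6 per bottle; sellers gain €4 per bottle.

Demand slope: (143 − 151)/(55 − 53) = -4, so Qd = 363 − 4P.
Supply slope: (141 − 165)/(43 − 47) = 6, so Qs = 6P − 117.
Before the subsidy: set 363 − 4P = 6P − 117 → P* = €48, Q* = 171.
With a per-unit subsidy paid to sellers, each receives P + 10 per unit sold, so supply becomes Qs = 6(P + 10) − 117.
New equilibrium: consumers pay €42, sellers receive €52, Q = 195. (Wedge: Pb − Ps = −10.)
Gain to consumers: €6; to sellers: €4. (They sum to €10.)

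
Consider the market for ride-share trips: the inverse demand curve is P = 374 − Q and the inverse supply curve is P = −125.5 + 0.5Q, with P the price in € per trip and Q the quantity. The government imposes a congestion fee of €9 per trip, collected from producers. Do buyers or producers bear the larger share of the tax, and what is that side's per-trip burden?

Inverting to Q(P) form: Qd = 374 − P; Qs = 2P + 251.
Before the tax: set 374 − P = 2P + 251 → P* = €41, Q* = 333.
With the tax collected from producers, supply shifts: Qs = 2(P − 9) + 251.
Solving gives Q = 327 with buyers paying €47 and producers receiving €38 (the €9 wedge).
Per-trip burden: buyers €6, producers €3.
Buyers take the larger share because demand is less price-elastic here (demand slope 1 vs supply slope 2).

Buyers bear the larger share: €6 per trip.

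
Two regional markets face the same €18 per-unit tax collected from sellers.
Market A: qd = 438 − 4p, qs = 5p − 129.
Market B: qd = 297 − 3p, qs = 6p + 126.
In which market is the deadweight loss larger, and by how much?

Market A: pre-tax p* = €63, q* = 186; post-tax q = 146; deadweight loss = €360.
Market B: pre-tax p* = €19, q* = 240; post-tax q = 204; deadweight loss = €324.
Difference: €360 vs €324 → market A is larger by €36.

Market A, by €36.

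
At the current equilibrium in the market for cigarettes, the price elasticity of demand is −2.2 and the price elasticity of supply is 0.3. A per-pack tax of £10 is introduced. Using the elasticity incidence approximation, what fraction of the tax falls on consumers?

Consumers' share ≈ 0.12.

Incidence ratio: consumers' share ≈ εs / (εs + |εd|) = 0.3 / (0.3 + 2.2) = 0.12.
Supply is the less elastic side, so consumers bear the smaller share.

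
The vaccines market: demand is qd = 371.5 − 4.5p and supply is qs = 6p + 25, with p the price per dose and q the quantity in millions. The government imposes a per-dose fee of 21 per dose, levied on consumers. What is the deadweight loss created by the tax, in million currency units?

Without the tax, 371.5 − 4.5p = 6p + 25 gives 10.5p = 346.5, so p* = 33 and q* = 223.
With the tax collected from consumers, demand (in seller-price terms) shifts: qd = 371.5 − 4.5(p + 21).
Solving gives q = 169 with consumers paying 45 and producers receiving 24 (the 21 wedge).
Quantity falls by |ΔQ| = |223 − 169| = 54.
DWL = ½ · t · |ΔQ| = ½ · 21 · 54 = 567.

Deadweight loss = 567 million.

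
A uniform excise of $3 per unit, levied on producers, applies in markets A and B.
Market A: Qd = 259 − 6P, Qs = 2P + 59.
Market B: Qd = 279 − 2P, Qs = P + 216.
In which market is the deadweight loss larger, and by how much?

Market A, by $3.75.

Market A: pre-tax P* = $25, Q* = 109; post-tax Q = 104.5; deadweight loss = $6.75.
Market B: pre-tax P* = $21, Q* = 237; post-tax Q = 235; deadweight loss = $3.
Difference: $6.75 vs $3 → market A is larger by $3.75.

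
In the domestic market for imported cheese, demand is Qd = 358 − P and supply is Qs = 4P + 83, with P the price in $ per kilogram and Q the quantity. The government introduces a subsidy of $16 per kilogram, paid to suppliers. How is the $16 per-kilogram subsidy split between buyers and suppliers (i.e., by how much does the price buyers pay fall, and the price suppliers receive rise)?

Buyers gain $12.8 per kilogram; suppliers gain $3.2 per kilogram.

Without the subsidy, 358 − P = 4P + 83 gives 5P = 275, so P* = $55 and Q* = 303.
With a per-unit subsidy paid to suppliers, each receives P + 16 per unit sold, so supply becomes Qs = 4(P + 16) + 83.
New equilibrium: buyers pay $42.2, suppliers receive $58.2, Q = 315.8. (Wedge: Pb − Ps = −16.)
Gain to buyers: $12.8; to suppliers: $3.2. (They sum to $16.)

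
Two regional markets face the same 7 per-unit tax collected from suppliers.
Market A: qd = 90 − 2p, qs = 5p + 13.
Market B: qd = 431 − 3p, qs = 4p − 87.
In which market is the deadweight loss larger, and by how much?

Market B, by 7.

Market A: pre-tax p* = 11, q* = 68; post-tax q = 58; deadweight loss = 35.
Market B: pre-tax p* = 74, q* = 209; post-tax q = 197; deadweight loss = 42.
Difference: 35 vs 42 → market B is larger by 7.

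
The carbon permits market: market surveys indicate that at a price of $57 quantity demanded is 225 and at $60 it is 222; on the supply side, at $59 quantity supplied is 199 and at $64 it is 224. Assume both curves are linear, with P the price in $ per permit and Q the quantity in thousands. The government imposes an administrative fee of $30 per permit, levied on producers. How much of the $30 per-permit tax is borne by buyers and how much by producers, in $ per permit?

Demand slope: (222 − 225)/(60 − 57) = -1, so Qd = 282 − P.
Supply slope: (224 − 199)/(64 − 59) = 5, so Qs = 5P − 96.
Before the tax: set 282 − P = 5P − 96 → P* = $63, Q* = 219.
With the tax collected from producers, supply shifts: Qs = 5(P − 30) − 96.
Solving gives Q = 194 with buyers paying $88 and producers receiving $58 (the $30 wedge).
Burden on buyers: $25; on producers: $5. (They sum to $30.)

Buyers bear $25 per permit; producers bear $5 per permit.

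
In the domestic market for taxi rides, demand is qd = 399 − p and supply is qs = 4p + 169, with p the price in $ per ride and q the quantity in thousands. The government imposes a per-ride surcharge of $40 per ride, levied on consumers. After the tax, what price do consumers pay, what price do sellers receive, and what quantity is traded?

Consumers pay $78; sellers receive $38; quantity = 321.

Without the tax, 399 − p = 4p + 169 gives 5p = 230, so p* = $46 and q* = 353.
With the tax collected from consumers, demand (in seller-price terms) shifts: qd = 399 − (p + 40).
New equilibrium: consumers pay $78, sellers receive $38, q = 321. (Wedge: pb − ps = 40.)
The less price-elastic side of the market bears the larger share of a per-unit tax.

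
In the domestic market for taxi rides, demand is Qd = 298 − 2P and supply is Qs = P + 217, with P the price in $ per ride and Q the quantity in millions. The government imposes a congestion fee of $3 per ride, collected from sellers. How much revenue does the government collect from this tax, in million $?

Before the tax: set 298 − 2P = P + 217 → P* = $27, Q* = 244.
With the tax collected from sellers, supply shifts: Qs = (P − 3) + 217.
Solving gives Q = 242 with buyers paying $28 and sellers receiving $25 (the $3 wedge).
Revenue = t · Q = 3 · 242 = $726.

Tax revenue = $726 million.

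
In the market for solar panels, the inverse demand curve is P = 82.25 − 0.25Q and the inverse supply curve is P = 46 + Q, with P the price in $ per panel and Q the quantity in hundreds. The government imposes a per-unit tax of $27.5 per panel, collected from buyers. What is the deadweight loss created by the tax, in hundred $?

Rewrite in direct form: Qd = 329 − 4P and Qs = P − 46.
Before the tax: set 329 − 4P = P − 46 → P* = $75, Q* = 29.
With the tax collected from buyers, demand (in seller-price terms) shifts: Qd = 329 − 4(P + 27.5).
Solving gives Q = 7 with buyers paying $80.5 and suppliers receiving $53 (the $27.5 wedge).
Quantity falls by |ΔQ| = |29 − 7| = 22.
DWL = ½ · t · |ΔQ| = ½ · 27.5 · 22 = $302.5.

Deadweight loss = $302.5 hundred.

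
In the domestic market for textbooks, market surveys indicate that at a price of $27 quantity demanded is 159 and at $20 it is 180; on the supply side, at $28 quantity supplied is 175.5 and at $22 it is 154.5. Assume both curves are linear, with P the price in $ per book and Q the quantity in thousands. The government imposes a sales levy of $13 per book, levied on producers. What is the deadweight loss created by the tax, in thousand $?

Demand slope: (180 − 159)/(20 − 27) = -3, so Qd = 240 − 3P.
Supply slope: (154.5 − 175.5)/(22 − 28) = 3.5, so Qs = 3.5P + 77.5.
Without the tax, 240 − 3P = 3.5P + 77.5 gives 6.5P = 162.5, so P* = $25 and Q* = 165.
With the tax collected from producers, supply shifts: Qs = 3.5(P − 13) + 77.5.
New equilibrium: consumers pay $32, producers receive $19, Q = 144. (Wedge: Pb − Ps = 13.)
Quantity falls by |ΔQ| = |165 − 144| = 21.
DWL = ½ · t · |ΔQ| = ½ · 13 · 21 = $136.5.

Deadweight loss = $136.5 thousand.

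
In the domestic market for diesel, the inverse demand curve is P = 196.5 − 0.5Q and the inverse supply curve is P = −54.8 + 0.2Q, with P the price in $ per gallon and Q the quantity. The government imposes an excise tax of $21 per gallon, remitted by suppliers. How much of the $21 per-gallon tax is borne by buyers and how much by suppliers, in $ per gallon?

Inverting to Q(P) form: Qd = 393 − 2P; Qs = 5P + 274.
Without the tax, 393 − 2P = 5P + 274 gives 7P = 119, so P* = $17 and Q* = 359.
With the tax collected from suppliers, supply shifts: Qs = 5(P − 21) + 274.
Solving gives Q = 329 with buyers paying $32 and suppliers receiving $11 (the $21 wedge).
Burden on buyers: $15; on suppliers: $6. (They sum to $21.)
The less price-elastic side of the market bears the larger share of a per-unit tax.

Buyers bear $15 per gallon; suppliers bear $6 per gallon.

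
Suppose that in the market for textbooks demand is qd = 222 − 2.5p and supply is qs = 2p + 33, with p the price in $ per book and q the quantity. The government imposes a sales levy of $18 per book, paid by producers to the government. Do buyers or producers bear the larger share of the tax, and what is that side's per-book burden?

Without the tax, 222 − 2.5p = 2p + 33 gives 4.5p = 189, so p* = $42 and q* = 117.
With the tax collected from producers, supply shifts: qs = 2(p − 18) + 33.
Solving gives q = 97 with buyers paying $50 and producers receiving $32 (the $18 wedge).
Per-book burden: buyers $8, producers $10.
Producers take the larger share because supply is less price-elastic here (demand slope 2.5 vs supply slope 2).
The less price-elastic side of the market bears the larger share of a per-unit tax.

Producers bear the larger share: $10 per book.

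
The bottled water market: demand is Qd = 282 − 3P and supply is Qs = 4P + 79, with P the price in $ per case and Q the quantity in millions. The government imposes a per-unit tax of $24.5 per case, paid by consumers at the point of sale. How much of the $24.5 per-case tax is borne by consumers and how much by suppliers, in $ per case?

Consumers bear $14 per case; suppliers bear $10.5 per case.

Without the tax, 282 − 3P = 4P + 79 gives 7P = 203, so P* = $29 and Q* = 195.
With the tax collected from consumers, demand (in seller-price terms) shifts: Qd = 282 − 3(P + 24.5).
New equilibrium: consumers pay $43, suppliers receive $18.5, Q = 153. (Wedge: Pb − Ps = 24.5.)
Burden on consumers: $14; on suppliers: $10.5. (They sum to $24.5.)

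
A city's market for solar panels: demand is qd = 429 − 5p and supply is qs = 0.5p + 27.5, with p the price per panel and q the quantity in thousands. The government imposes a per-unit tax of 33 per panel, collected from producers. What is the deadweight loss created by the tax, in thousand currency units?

Before the tax: set 429 − 5p = 0.5p + 27.5 → p* = 73, q* = 64.
With the tax collected from producers, supply shifts: qs = 0.5(p − 33) + 27.5.
Solving gives q = 49 with consumers paying 76 and producers receiving 43 (the 33 wedge).
Quantity falls by |ΔQ| = |64 − 49| = 15.
DWL = ½ · t · |ΔQ| = ½ · 33 · 15 = 247.5.

Deadweight loss = 247.5 thousand.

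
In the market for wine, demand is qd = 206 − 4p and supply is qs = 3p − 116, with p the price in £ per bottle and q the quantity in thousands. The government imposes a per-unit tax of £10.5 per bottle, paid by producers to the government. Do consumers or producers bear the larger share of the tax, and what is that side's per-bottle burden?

Producers bear the larger share: £6 per bottle.

Before the tax: set 206 − 4p = 3p − 116 → p* = £46, q* = 22.
With the tax collected from producers, supply shifts: qs = 3(p − 10.5) − 116.
Solving gives q = 4 with consumers paying £50.5 and producers receiving £40 (the £10.5 wedge).
Per-bottle burden: consumers £4.5, producers £6.
Producers take the larger share because supply is less price-elastic here (demand slope 4 vs supply slope 3).
The less price-elastic side of the market bears the larger share of a per-unit tax.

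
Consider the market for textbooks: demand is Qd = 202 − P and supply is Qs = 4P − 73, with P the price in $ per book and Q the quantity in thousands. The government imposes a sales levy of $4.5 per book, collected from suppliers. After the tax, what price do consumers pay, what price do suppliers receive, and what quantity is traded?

Before the tax: set 202 − P = 4P − 73 → P* = $55, Q* = 147.
With the tax collected from suppliers, supply shifts: Qs = 4(P − 4.5) − 73.
New equilibrium: consumers pay $58.6, suppliers receive $54.1, Q = 143.4. (Wedge: Pb − Ps = 4.5.)

Consumers pay $58.6; suppliers receive $54.1; quantity = 143.4.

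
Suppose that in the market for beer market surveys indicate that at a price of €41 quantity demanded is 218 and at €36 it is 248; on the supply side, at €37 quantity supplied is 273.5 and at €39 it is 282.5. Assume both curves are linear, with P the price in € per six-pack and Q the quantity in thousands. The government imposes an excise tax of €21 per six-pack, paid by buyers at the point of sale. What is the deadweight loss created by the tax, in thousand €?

Deadweight loss = €567 thousand.

Demand slope: (248 − 218)/(36 − 41) = -6, so Qd = 464 − 6P.
Supply slope: (282.5 − 273.5)/(39 − 37) = 4.5, so Qs = 4.5P + 107.
Before the tax: set 464 − 6P = 4.5P + 107 → P* = €34, Q* = 260.
With the tax collected from buyers, demand (in seller-price terms) shifts: Qd = 464 − 6(P + 21).
Solving gives Q = 206 with buyers paying €43 and producers receiving €22 (the €21 wedge).
Quantity falls by |ΔQ| = |260 − 206| = 54.
DWL = ½ · t · |ΔQ| = ½ · 21 · 54 = €567.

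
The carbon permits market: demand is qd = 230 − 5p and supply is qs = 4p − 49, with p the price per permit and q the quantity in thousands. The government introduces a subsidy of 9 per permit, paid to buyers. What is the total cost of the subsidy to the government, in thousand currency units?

Without the subsidy, 230 − 5p = 4p − 49 gives 9p = 279, so p* = 31 and q* = 75.
With a per-unit subsidy paid to buyers, each effectively pays p − 9, so demand becomes qd = 230 − 5(p − 9).
New equilibrium: buyers pay 27, producers receive 36, q = 95. (Wedge: pb − ps = −9.)
Outlay = t · Q = 9 · 95 = 855.

Government outlay = 855 thousand.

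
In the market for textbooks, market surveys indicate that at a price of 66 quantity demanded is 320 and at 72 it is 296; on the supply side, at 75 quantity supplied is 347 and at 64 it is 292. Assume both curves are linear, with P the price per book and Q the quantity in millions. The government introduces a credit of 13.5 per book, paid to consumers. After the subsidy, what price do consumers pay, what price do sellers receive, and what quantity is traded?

Demand slope: (296 − 320)/(72 − 66) = -4, so Qd = 584 − 4P.
Supply slope: (292 − 347)/(64 − 75) = 5, so Qs = 5P − 28.
Before the subsidy: set 584 − 4P = 5P − 28 → P* = 68, Q* = 312.
With a per-unit subsidy paid to consumers, each effectively pays P − 13.5, so demand becomes Qd = 584 − 4(P − 13.5).
New equilibrium: consumers pay 60.5, sellers receive 74, Q = 342. (Wedge: Pb − Ps = −13.5.)

Consumers pay 60.5; sellers receive 74; quantity = 342.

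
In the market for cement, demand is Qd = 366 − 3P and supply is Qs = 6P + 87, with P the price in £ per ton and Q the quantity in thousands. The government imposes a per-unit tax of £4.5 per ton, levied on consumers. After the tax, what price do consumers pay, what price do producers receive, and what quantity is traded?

Without the tax, 366 − 3P = 6P + 87 gives 9P = 279, so P* = £31 and Q* = 273.
With the tax collected from consumers, demand (in seller-price terms) shifts: Qd = 366 − 3(P + 4.5).
Solving gives Q = 264 with consumers paying £34 and producers receiving £29.5 (the £4.5 wedge).
The less price-elastic side of the market bears the larger share of a per-unit tax.

Consumers pay £34; producers receive £29.5; quantity = 264.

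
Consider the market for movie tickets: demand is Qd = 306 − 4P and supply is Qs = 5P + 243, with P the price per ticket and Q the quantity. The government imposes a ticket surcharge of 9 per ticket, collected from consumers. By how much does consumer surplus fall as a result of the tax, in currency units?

Consumer surplus falls by 1340.

Without the tax, 306 − 4P = 5P + 243 gives 9P = 63, so P* = 7 and Q* = 278.
With the tax collected from consumers, demand (in seller-price terms) shifts: Qd = 306 − 4(P + 9).
Solving gives Q = 258 with consumers paying 12 and sellers receiving 3 (the 9 wedge).
ΔCS is the trapezoid between Q = 258 and Q = 278 of height 5: ½ · (278 + 258) · 5 = 1340.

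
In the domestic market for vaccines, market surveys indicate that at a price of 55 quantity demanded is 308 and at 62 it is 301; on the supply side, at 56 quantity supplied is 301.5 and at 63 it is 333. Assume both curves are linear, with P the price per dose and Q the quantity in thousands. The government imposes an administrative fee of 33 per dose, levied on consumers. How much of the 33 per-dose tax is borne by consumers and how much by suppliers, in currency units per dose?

Demand slope: (301 − 308)/(62 − 55) = -1, so Qd = 363 − P.
Supply slope: (333 − 301.5)/(63 − 56) = 4.5, so Qs = 4.5P + 49.5.
Without the tax, 363 − P = 4.5P + 49.5 gives 5.5P = 313.5, so P* = 57 and Q* = 306.
With the tax collected from consumers, demand (in seller-price terms) shifts: Qd = 363 − (P + 33).
Solving gives Q = 279 with consumers paying 84 and suppliers receiving 51 (the 33 wedge).
Burden on consumers: 27; on suppliers: 6. (They sum to 33.)
The less price-elastic side of the market bears the larger share of a per-unit tax.

Consumers bear 27 per dose; suppliers bear 6 per dose.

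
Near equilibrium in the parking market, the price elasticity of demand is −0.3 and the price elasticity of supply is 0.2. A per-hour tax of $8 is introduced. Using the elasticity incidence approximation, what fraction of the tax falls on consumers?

Consumers' share ≈ 0.4.

Incidence ratio: consumers' share ≈ εs / (εs + |εd|) = 0.2 / (0.2 + 0.3) = 0.4.
Supply is the less elastic side, so consumers bear the smaller share.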